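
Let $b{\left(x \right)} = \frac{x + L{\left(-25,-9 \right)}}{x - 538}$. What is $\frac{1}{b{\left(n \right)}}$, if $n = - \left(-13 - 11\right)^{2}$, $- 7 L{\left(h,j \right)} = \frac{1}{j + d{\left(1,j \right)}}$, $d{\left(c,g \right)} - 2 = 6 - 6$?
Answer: $\frac{54586}{28223} \approx 1.9341$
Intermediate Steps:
$d{\left(c,g \right)} = 2$ ($d{\left(c,g \right)} = 2 + \left(6 - 6\right) = 2 + 0 = 2$)
$L{\left(h,j \right)} = - \frac{1}{7 \left(2 + j\right)}$ ($L{\left(h,j \right)} = - \frac{1}{7 \left(j + 2\right)} = - \frac{1}{7 \left(2 + j\right)}$)
$n = -576$ ($n = - \left(-24\right)^{2} = \left(-1\right) 576 = -576$)
$b{\left(x \right)} = \frac{\frac{1}{49} + x}{-538 + x}$ ($b{\left(x \right)} = \frac{x - \frac{1}{14 + 7 \left(-9\right)}}{x - 538} = \frac{x - \frac{1}{14 - 63}}{-538 + x} = \frac{x - \frac{1}{-49}}{-538 + x} = \frac{x - - \frac{1}{49}}{-538 + x} = \frac{x + \frac{1}{49}}{-538 + x} = \frac{\frac{1}{49} + x}{-538 + x}$)
$\frac{1}{b{\left(n \right)}} = \frac{1}{\frac{1}{-538 - 576} \left(\frac{1}{49} - 576\right)} = \frac{1}{\frac{1}{-1114} \left(- \frac{28223}{49}\right)} = \frac{1}{\left(- \frac{1}{1114}\right) \left(- \frac{28223}{49}\right)} = \frac{1}{\frac{28223}{54586}} = \frac{54586}{28223}$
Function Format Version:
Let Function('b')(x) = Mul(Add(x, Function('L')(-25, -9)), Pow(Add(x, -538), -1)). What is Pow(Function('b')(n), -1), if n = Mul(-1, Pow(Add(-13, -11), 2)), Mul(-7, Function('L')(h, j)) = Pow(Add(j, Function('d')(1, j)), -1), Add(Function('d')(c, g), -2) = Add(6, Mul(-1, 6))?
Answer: Rational(54586, 28223) ≈ 1.9341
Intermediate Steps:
Function('d')(c, g) = 2 (Function('d')(c, g) = Add(2, Add(6, Mul(-1, 6))) = Add(2, Add(6, -6)) = Add(2, 0) = 2)
Function('L')(h, j) = Mul(Rational(-1, 7), Pow(Add(2, j), -1)) (Function('L')(h, j) = Mul(Rational(-1, 7), Pow(Add(j, 2), -1)) = Mul(Rational(-1, 7), Pow(Add(2, j), -1)))
n = -576 (n = Mul(-1, Pow(-24, 2)) = Mul(-1, 576) = -576)
Function('b')(x) = Mul(Pow(Add(-538, x), -1), Add(Rational(1, 49), x)) (Function('b')(x) = Mul(Add(x, Mul(-1, Pow(Add(14, Mul(7, -9)), -1))), Pow(Add(x, -538), -1)) = Mul(Add(x, Mul(-1, Pow(Add(14, -63), -1))), Pow(Add(-538, x), -1)) = Mul(Add(x, Mul(-1, Pow(-49, -1))), Pow(Add(-538, x), -1)) = Mul(Add(x, Mul(-1, Rational(-1, 49))), Pow(Add(-538, x), -1)) = Mul(Add(x, Rational(1, 49)), Pow(Add(-538, x), -1)) = Mul(Add(Rational(1, 49), x), Pow(Add(-538, x), -1)) = Mul(Pow(Add(-538, x), -1), Add(Rational(1, 49), x)))
Pow(Function('b')(n), -1) = Pow(Mul(Pow(Add(-538, -576), -1), Add(Rational(1, 49), -576)), -1) = Pow(Mul(Pow(-1114, -1), Rational(-28223, 49)), -1) = Pow(Mul(Rational(-1, 1114), Rational(-28223, 49)), -1) = Pow(Rational(28223, 54586), -1) = Rational(54586, 28223)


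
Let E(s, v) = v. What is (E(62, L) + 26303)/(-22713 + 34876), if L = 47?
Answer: 26350/12163 ≈ 2.1664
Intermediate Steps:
(E(62, L) + 26303)/(-22713 + 34876) = (47 + 26303)/(-22713 + 34876) = 26350/12163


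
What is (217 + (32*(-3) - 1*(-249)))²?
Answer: 136900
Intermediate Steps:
(217 + (32*(-3) - 1*(-249)))² = (217 + (-96 + 249))² = (217 + 153)² = 370² = 136900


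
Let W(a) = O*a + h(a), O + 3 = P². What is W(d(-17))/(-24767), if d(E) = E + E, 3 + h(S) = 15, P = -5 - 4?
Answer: 2640/24767 ≈ 0.10659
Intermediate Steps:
P = -9
h(S) = 12 (h(S) = -3 + 15 = 12)
d(E) = 2*E
O = 78 (O = -3 + (-9)² = -3 + 81 = 78)
W(a) = 12 + 78*a (W(a) = 78*a + 12 = 12 + 78*a)
W(d(-17))/(-24767) = (12 + 78*(2*(-17)))/(-24767) = (12 + 78*(-34))*(-1/24767) = (12 - 2652)*(-1/24767) = -2640*(-1/24767) = 2640/24767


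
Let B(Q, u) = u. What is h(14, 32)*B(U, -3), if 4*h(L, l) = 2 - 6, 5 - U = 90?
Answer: 3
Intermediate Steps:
U = -85 (U = 5 - 1*90 = 5 - 90 = -85)
h(L, l) = -1 (h(L, l) = (2 - 6)/4 = (1/4)*(-4) = -1)
h(14, 32)*B(U, -3) = -1*(-3) = 3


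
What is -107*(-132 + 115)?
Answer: 1819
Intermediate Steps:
-107*(-132 + 115) = -107*(-17) = 1819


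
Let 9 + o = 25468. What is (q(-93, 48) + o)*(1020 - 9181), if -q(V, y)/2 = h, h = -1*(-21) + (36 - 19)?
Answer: -207150663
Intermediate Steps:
o = 25459 (o = -9 + 25468 = 25459)
h = 38 (h = 21 + 17 = 38)
q(V, y) = -76 (q(V, y) = -2*38 = -76)
(q(-93, 48) + o)*(1020 - 9181) = (-76 + 25459)*(1020 - 9181) = 25383*(-8161) = -207150663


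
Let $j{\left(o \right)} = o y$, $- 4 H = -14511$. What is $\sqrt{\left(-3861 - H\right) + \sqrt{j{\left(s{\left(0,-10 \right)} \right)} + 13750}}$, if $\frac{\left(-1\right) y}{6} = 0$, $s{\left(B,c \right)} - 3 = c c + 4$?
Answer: $\frac{\sqrt{-29955 + 100 \sqrt{22}}}{2} \approx 85.857 i$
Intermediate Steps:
$s{\left(B,c \right)} = 7 + c^{2}$ ($s{\left(B,c \right)} = 3 + \left(c c + 4\right) = 3 + \left(c^{2} + 4\right) = 3 + \left(4 + c^{2}\right) = 7 + c^{2}$)
$y = 0$ ($y = \left(-6\right) 0 = 0$)
$H = \frac{14511}{4}$ ($H = \left(- \frac{1}{4}\right) \left(-14511\right) = \frac{14511}{4} \approx 3627.8$)
$j{\left(o \right)} = 0$ ($j{\left(o \right)} = o 0 = 0$)
$\sqrt{\left(-3861 - H\right) + \sqrt{j{\left(s{\left(0,-10 \right)} \right)} + 13750}} = \sqrt{\left(-3861 - \frac{14511}{4}\right) + \sqrt{0 + 13750}} = \sqrt{\left(-3861 - \frac{14511}{4}\right) + \sqrt{13750}} = \sqrt{- \frac{29955}{4} + 25 \sqrt{22}}$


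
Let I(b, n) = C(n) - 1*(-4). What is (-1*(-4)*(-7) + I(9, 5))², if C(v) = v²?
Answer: 1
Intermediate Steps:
I(b, n) = 4 + n² (I(b, n) = n² - 1*(-4) = n² + 4 = 4 + n²)
(-1*(-4)*(-7) + I(9, 5))² = (-1*(-4)*(-7) + (4 + 5²))² = (4*(-7) + (4 + 25))² = (-28 + 29)² = 1² = 1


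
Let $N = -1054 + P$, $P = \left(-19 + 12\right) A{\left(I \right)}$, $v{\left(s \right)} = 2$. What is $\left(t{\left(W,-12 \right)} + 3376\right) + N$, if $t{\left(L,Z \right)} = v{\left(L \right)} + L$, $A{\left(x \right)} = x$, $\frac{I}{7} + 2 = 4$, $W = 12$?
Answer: $2238$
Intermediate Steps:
$I = 14$ ($I = -14 + 7 \cdot 4 = -14 + 28 = 14$)
$P = -98$ ($P = \left(-19 + 12\right) 14 = \left(-7\right) 14 = -98$)
$t{\left(L,Z \right)} = 2 + L$
$N = -1152$ ($N = -1054 - 98 = -1152$)
$\left(t{\left(W,-12 \right)} + 3376\right) + N = \left(\left(2 + 12\right) + 3376\right) - 1152 = \left(14 + 3376\right) - 1152 = 3390 - 1152 = 2238$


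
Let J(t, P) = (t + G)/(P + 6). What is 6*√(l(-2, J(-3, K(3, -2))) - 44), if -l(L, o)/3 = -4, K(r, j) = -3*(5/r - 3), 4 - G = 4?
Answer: 24*I*√2 ≈ 33.941*I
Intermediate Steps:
G = 0 (G = 4 - 1*4 = 4 - 4 = 0)
K(r, j) = 9 - 15/r (K(r, j) = -3*(-3 + 5/r) = 9 - 15/r)
J(t, P) = t/(6 + P) (J(t, P) = (t + 0)/(P + 6) = t/(6 + P))
l(L, o) = 12 (l(L, o) = -3*(-4) = 12)
6*√(l(-2, J(-3, K(3, -2))) - 44) = 6*√(12 - 44) = 6*√(-32) = 6*(4*I*√2) = 24*I*√2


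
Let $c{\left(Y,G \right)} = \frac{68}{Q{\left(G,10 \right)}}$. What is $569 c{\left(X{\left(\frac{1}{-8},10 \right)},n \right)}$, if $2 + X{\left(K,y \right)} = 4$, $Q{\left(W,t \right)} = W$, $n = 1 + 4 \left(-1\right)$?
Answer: $- \frac{38692}{3} \approx -12897.0$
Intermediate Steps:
$n = -3$ ($n = 1 - 4 = -3$)
$X{\left(K,y \right)} = 2$ ($X{\left(K,y \right)} = -2 + 4 = 2$)
$c{\left(Y,G \right)} = \frac{68}{G}$
$569 c{\left(X{\left(\frac{1}{-8},10 \right)},n \right)} = 569 \frac{68}{-3} = 569 \cdot 68 \left(- \frac{1}{3}\right) = 569 \left(- \frac{68}{3}\right) = - \frac{38692}{3}$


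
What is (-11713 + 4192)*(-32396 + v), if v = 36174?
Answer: -28414338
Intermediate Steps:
(-11713 + 4192)*(-32396 + v) = (-11713 + 4192)*(-32396 + 36174) = -7521*3778 = -28414338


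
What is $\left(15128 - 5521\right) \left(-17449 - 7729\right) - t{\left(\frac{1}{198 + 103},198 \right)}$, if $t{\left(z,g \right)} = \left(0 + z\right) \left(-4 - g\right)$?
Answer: $- \frac{72807398644}{301} \approx -2.4188 \cdot 10^{8}$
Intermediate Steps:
$t{\left(z,g \right)} = z \left(-4 - g\right)$
$\left(15128 - 5521\right) \left(-17449 - 7729\right) - t{\left(\frac{1}{198 + 103},198 \right)} = \left(15128 - 5521\right) \left(-17449 - 7729\right) - - \frac{4 + 198}{198 + 103} = 9607 \left(-25178\right) - \left(-1\right) \frac{1}{301} \cdot 202 = -241885046 - \left(-1\right) \frac{1}{301} \cdot 202 = -241885046 - - \frac{202}{301} = -241885046 + \frac{202}{301} = - \frac{72807398644}{301}$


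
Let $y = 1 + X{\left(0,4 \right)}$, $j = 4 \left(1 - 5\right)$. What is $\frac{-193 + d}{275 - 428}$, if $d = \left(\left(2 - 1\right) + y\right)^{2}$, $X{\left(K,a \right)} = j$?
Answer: $- \frac{1}{51} \approx -0.019608$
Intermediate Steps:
$j = -16$ ($j = 4 \left(-4\right) = -16$)
$X{\left(K,a \right)} = -16$
$y = -15$ ($y = 1 - 16 = -15$)
$d = 196$ ($d = \left(\left(2 - 1\right) - 15\right)^{2} = \left(1 - 15\right)^{2} = \left(-14\right)^{2} = 196$)
$\frac{-193 + d}{275 - 428} = \frac{-193 + 196}{275 - 428} = \frac{3}{-153} = 3 \left(- \frac{1}{153}\right) = - \frac{1}{51}$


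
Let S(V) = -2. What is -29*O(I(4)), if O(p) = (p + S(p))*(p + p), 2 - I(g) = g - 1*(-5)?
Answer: -3654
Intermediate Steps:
I(g) = -3 - g (I(g) = 2 - (g - 1*(-5)) = 2 - (g + 5) = 2 - (5 + g) = 2 + (-5 - g) = -3 - g)
O(p) = 2*p*(-2 + p) (O(p) = (p - 2)*(p + p) = (-2 + p)*(2*p) = 2*p*(-2 + p))
-29*O(I(4)) = -58*(-3 - 1*4)*(-2 + (-3 - 1*4)) = -58*(-3 - 4)*(-2 + (-3 - 4)) = -58*(-7)*(-2 - 7) = -58*(-7)*(-9) = -29*126 = -3654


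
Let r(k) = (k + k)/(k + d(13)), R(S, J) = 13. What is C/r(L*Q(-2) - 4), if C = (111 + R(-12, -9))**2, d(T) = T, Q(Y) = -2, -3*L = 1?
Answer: -111476/5 ≈ -22295.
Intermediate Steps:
L = -1/3 (L = -1/3*1 = -1/3 ≈ -0.33333)
C = 15376 (C = (111 + 13)**2 = 124**2 = 15376)
r(k) = 2*k/(13 + k) (r(k) = (k + k)/(k + 13) = (2*k)/(13 + k) = 2*k/(13 + k))
C/r(L*Q(-2) - 4) = 15376/((2*(-1/3*(-2) - 4)/(13 + (-1/3*(-2) - 4)))) = 15376/((2*(2/3 - 4)/(13 + (2/3 - 4)))) = 15376/((2*(-10/3)/(13 - 10/3))) = 15376/((2*(-10/3)/(29/3))) = 15376/((2*(-10/3)*(3/29))) = 15376/(-20/29) = 15376*(-29/20) = -111476/5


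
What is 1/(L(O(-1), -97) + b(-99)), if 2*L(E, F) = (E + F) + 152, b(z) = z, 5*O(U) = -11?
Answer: -5/363 ≈ -0.013774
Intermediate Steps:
O(U) = -11/5 (O(U) = (1/5)*(-11) = -11/5)
L(E, F) = 76 + E/2 + F/2 (L(E, F) = ((E + F) + 152)/2 = (152 + E + F)/2 = 76 + E/2 + F/2)
1/(L(O(-1), -97) + b(-99)) = 1/((76 + (1/2)*(-11/5) + (1/2)*(-97)) - 99) = 1/((76 - 11/10 - 97/2) - 99) = 1/(132/5 - 99) = 1/(-363/5) = -5/363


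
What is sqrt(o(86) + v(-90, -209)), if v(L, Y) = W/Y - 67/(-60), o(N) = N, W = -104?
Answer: sqrt(3444371205)/6270 ≈ 9.3602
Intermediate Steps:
v(L, Y) = 67/60 - 104/Y (v(L, Y) = -104/Y - 67/(-60) = -104/Y - 67*(-1/60) = -104/Y + 67/60 = 67/60 - 104/Y)
sqrt(o(86) + v(-90, -209)) = sqrt(86 + (67/60 - 104/(-209))) = sqrt(86 + (67/60 - 104*(-1/209))) = sqrt(86 + (67/60 + 104/209)) = sqrt(86 + 20243/12540) = sqrt(1098683/12540) = sqrt(3444371205)/6270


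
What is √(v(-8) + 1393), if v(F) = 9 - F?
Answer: √1410 ≈ 37.550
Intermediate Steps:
√(v(-8) + 1393) = √((9 - 1*(-8)) + 1393) = √((9 + 8) + 1393) = √(17 + 1393) = √1410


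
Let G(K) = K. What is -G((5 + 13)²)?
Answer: -324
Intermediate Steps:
-G((5 + 13)²) = -(5 + 13)² = -1*18² = -1*324 = -324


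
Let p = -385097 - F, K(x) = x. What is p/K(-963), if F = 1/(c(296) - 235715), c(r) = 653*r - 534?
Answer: 16544152216/41371443 ≈ 399.89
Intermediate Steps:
c(r) = -534 + 653*r
F = -1/42961 (F = 1/((-534 + 653*296) - 235715) = 1/((-534 + 193288) - 235715) = 1/(192754 - 235715) = 1/(-42961) = -1/42961 ≈ -2.3277e-5)
p = -16544152216/42961 (p = -385097 - 1*(-1/42961) = -385097 + 1/42961 = -16544152216/42961 ≈ -3.8510e+5)
p/K(-963) = -16544152216/42961/(-963) = -16544152216/42961*(-1/963) = 16544152216/41371443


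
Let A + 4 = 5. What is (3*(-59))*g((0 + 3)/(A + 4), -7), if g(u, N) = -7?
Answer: 1239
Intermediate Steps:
A = 1 (A = -4 + 5 = 1)
(3*(-59))*g((0 + 3)/(A + 4), -7) = (3*(-59))*(-7) = -177*(-7) = 1239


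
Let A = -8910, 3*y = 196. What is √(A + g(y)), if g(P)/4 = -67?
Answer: I*√9178 ≈ 95.802*I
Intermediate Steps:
y = 196/3 (y = (⅓)*196 = 196/3 ≈ 65.333)
g(P) = -268 (g(P) = 4*(-67) = -268)
√(A + g(y)) = √(-8910 - 268) = √(-9178) = I*√9178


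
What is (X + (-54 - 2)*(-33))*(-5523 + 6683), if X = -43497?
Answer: -48312840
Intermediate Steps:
(X + (-54 - 2)*(-33))*(-5523 + 6683) = (-43497 + (-54 - 2)*(-33))*(-5523 + 6683) = (-43497 - 56*(-33))*1160 = (-43497 + 1848)*1160 = -41649*1160 = -48312840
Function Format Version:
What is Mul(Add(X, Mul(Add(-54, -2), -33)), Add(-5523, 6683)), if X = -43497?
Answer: -48312840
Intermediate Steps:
Mul(Add(X, Mul(Add(-54, -2), -33)), Add(-5523, 6683)) = Mul(Add(-43497, Mul(Add(-54, -2), -33)), Add(-5523, 6683)) = Mul(Add(-43497, Mul(-56, -33)), 1160) = Mul(Add(-43497, 1848), 1160) = Mul(-41649, 1160) = -48312840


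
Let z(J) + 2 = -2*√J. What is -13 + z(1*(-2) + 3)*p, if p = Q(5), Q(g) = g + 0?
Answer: -33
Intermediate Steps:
Q(g) = g
z(J) = -2 - 2*√J
p = 5
-13 + z(1*(-2) + 3)*p = -13 + (-2 - 2*√(1*(-2) + 3))*5 = -13 + (-2 - 2*√(-2 + 3))*5 = -13 + (-2 - 2*√1)*5 = -13 + (-2 - 2*1)*5 = -13 + (-2 - 2)*5 = -13 - 4*5 = -13 - 20 = -33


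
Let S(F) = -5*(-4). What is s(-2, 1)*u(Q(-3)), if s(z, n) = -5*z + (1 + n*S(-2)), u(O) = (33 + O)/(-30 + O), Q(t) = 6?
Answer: -403/8 ≈ -50.375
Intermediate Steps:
S(F) = 20
u(O) = (33 + O)/(-30 + O)
s(z, n) = 1 - 5*z + 20*n (s(z, n) = -5*z + (1 + n*20) = -5*z + (1 + 20*n) = 1 - 5*z + 20*n)
s(-2, 1)*u(Q(-3)) = (1 - 5*(-2) + 20*1)*((33 + 6)/(-30 + 6)) = (1 + 10 + 20)*(39/(-24)) = 31*(-1/24*39) = 31*(-13/8) = -403/8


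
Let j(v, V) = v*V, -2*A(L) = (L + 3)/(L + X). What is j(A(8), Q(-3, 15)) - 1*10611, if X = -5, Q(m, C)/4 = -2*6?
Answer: -10523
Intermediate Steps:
Q(m, C) = -48 (Q(m, C) = 4*(-2*6) = 4*(-12) = -48)
A(L) = -(3 + L)/(2*(-5 + L)) (A(L) = -(L + 3)/(2*(L - 5)) = -(3 + L)/(2*(-5 + L)))
j(v, V) = V*v
j(A(8), Q(-3, 15)) - 1*10611 = -24*(-3 - 1*8)/(-5 + 8) - 1*10611 = -24*(-3 - 8)/3 - 10611 = -24*(-11)/3 - 10611 = -48*(-11/6) - 10611 = 88 - 10611 = -10523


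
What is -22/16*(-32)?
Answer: 44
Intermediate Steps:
-22/16*(-32) = -22*1/16*(-32) = -11/8*(-32) = 44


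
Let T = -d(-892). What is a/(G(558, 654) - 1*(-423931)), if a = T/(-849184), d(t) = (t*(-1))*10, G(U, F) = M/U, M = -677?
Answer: 1395/56299571398 ≈ 2.4778e-8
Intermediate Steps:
G(U, F) = -677/U
d(t) = -10*t (d(t) = -t*10 = -10*t)
T = -8920 (T = -(-10)*(-892) = -1*8920 = -8920)
a = 5/476 (a = -8920/(-849184) = -8920*(-1/849184) = 5/476 ≈ 0.010504)
a/(G(558, 654) - 1*(-423931)) = 5/(476*(-677/558 - 1*(-423931))) = 5/(476*(-677*1/558 + 423931)) = 5/(476*(-677/558 + 423931)) = 5/(476*(236552821/558)) = (5/476)*(558/236552821) = 1395/56299571398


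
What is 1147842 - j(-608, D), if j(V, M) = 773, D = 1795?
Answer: 1147069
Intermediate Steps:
1147842 - j(-608, D) = 1147842 - 1*773 = 1147842 - 773 = 1147069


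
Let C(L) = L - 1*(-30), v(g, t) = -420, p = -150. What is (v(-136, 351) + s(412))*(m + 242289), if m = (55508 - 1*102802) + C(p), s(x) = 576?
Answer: 30400500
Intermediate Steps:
C(L) = 30 + L (C(L) = L + 30 = 30 + L)
m = -47414 (m = (55508 - 1*102802) + (30 - 150) = (55508 - 102802) - 120 = -47294 - 120 = -47414)
(v(-136, 351) + s(412))*(m + 242289) = (-420 + 576)*(-47414 + 242289) = 156*194875 = 30400500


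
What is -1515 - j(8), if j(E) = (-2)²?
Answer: -1519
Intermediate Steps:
j(E) = 4
-1515 - j(8) = -1515 - 1*4 = -1515 - 4 = -1519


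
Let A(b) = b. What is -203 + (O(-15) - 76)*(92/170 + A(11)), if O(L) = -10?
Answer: -101621/85 ≈ -1195.5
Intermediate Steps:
-203 + (O(-15) - 76)*(92/170 + A(11)) = -203 + (-10 - 76)*(92/170 + 11) = -203 - 86*(92*(1/170) + 11) = -203 - 86*(46/85 + 11) = -203 - 86*981/85 = -203 - 84366/85 = -101621/85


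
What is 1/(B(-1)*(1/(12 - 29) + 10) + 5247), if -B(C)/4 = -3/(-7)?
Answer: 119/622365 ≈ 0.00019121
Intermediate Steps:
B(C) = -12/7 (B(C) = -(-12)/(-7) = -(-12)*(-1)/7 = -4*3/7 = -12/7)
1/(B(-1)*(1/(12 - 29) + 10) + 5247) = 1/(-12*(1/(12 - 29) + 10)/7 + 5247) = 1/(-12*(1/(-17) + 10)/7 + 5247) = 1/(-12*(-1/17 + 10)/7 + 5247) = 1/(-12/7*169/17 + 5247) = 1/(-2028/119 + 5247) = 1/(622365/119) = 119/622365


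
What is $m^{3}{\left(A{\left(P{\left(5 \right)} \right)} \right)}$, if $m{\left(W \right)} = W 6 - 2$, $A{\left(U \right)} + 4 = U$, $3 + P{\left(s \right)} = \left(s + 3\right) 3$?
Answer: $1000000$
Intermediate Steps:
$P{\left(s \right)} = 6 + 3 s$ ($P{\left(s \right)} = -3 + \left(s + 3\right) 3 = -3 + \left(3 + s\right) 3 = -3 + \left(9 + 3 s\right) = 6 + 3 s$)
$A{\left(U \right)} = -4 + U$
$m{\left(W \right)} = -2 + 6 W$ ($m{\left(W \right)} = 6 W - 2 = -2 + 6 W$)
$m^{3}{\left(A{\left(P{\left(5 \right)} \right)} \right)} = \left(-2 + 6 \left(-4 + \left(6 + 3 \cdot 5\right)\right)\right)^{3} = \left(-2 + 6 \left(-4 + \left(6 + 15\right)\right)\right)^{3} = \left(-2 + 6 \left(-4 + 21\right)\right)^{3} = \left(-2 + 6 \cdot 17\right)^{3} = \left(-2 + 102\right)^{3} = 100^{3} = 1000000$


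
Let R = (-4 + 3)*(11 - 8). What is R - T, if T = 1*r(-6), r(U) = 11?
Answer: -14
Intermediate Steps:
R = -3 (R = -1*3 = -3)
T = 11 (T = 1*11 = 11)
R - T = -3 - 1*11 = -3 - 11 = -14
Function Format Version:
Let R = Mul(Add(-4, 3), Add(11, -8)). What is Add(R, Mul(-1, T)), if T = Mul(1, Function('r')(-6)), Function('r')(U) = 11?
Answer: -14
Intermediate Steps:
R = -3 (R = Mul(-1, 3) = -3)
T = 11 (T = Mul(1, 11) = 11)
Add(R, Mul(-1, T)) = Add(-3, Mul(-1, 11)) = Add(-3, -11) = -14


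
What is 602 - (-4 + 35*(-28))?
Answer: 1586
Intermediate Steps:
602 - (-4 + 35*(-28)) = 602 - (-4 - 980) = 602 - 1*(-984) = 602 + 984 = 1586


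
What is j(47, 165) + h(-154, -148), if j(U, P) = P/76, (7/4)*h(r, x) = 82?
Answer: 26083/532 ≈ 49.028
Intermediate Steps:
h(r, x) = 328/7 (h(r, x) = (4/7)*82 = 328/7)
j(U, P) = P/76 (j(U, P) = P*(1/76) = P/76)
j(47, 165) + h(-154, -148) = (1/76)*165 + 328/7 = 165/76 + 328/7 = 26083/532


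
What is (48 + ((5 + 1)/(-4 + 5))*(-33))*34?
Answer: -5100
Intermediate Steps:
(48 + ((5 + 1)/(-4 + 5))*(-33))*34 = (48 + (6/1)*(-33))*34 = (48 + (6*1)*(-33))*34 = (48 + 6*(-33))*34 = (48 - 198)*34 = -150*34 = -5100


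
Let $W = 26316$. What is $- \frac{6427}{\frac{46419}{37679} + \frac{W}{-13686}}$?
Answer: $\frac{552373650173}{59378355} \approx 9302.6$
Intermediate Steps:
$- \frac{6427}{\frac{46419}{37679} + \frac{W}{-13686}} = - \frac{6427}{\frac{46419}{37679} + \frac{26316}{-13686}} = - \frac{6427}{46419 \cdot \frac{1}{37679} + 26316 \left(- \frac{1}{13686}\right)} = - \frac{6427}{\frac{46419}{37679} - \frac{4386}{2281}} = - \frac{6427}{- \frac{59378355}{85945799}} = \left(-6427\right) \left(- \frac{85945799}{59378355}\right) = \frac{552373650173}{59378355}$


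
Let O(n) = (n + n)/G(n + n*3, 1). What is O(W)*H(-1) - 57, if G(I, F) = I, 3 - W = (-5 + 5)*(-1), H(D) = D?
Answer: -115/2 ≈ -57.500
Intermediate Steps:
W = 3 (W = 3 - (-5 + 5)*(-1) = 3 - 0*(-1) = 3 - 1*0 = 3 + 0 = 3)
O(n) = ½ (O(n) = (n + n)/(n + n*3) = (2*n)/(n + 3*n) = (2*n)/((4*n)) = (2*n)*(1/(4*n)) = ½)
O(W)*H(-1) - 57 = (½)*(-1) - 57 = -½ - 57 = -115/2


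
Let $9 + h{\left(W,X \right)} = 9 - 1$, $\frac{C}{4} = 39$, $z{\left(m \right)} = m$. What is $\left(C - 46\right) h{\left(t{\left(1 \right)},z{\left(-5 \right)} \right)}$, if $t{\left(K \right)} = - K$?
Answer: $-110$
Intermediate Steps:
$C = 156$ ($C = 4 \cdot 39 = 156$)
$h{\left(W,X \right)} = -1$ ($h{\left(W,X \right)} = -9 + \left(9 - 1\right) = -9 + 8 = -1$)
$\left(C - 46\right) h{\left(t{\left(1 \right)},z{\left(-5 \right)} \right)} = \left(156 - 46\right) \left(-1\right) = 110 \left(-1\right) = -110$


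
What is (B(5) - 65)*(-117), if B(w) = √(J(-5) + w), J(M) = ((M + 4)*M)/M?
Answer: 7371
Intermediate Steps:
J(M) = 4 + M (J(M) = ((4 + M)*M)/M = (M*(4 + M))/M = 4 + M)
B(w) = √(-1 + w) (B(w) = √((4 - 5) + w) = √(-1 + w))
(B(5) - 65)*(-117) = (√(-1 + 5) - 65)*(-117) = (√4 - 65)*(-117) = (2 - 65)*(-117) = -63*(-117) = 7371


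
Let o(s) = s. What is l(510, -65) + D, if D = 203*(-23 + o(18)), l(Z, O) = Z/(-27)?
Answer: -9305/9 ≈ -1033.9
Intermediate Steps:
l(Z, O) = -Z/27 (l(Z, O) = Z*(-1/27) = -Z/27)
D = -1015 (D = 203*(-23 + 18) = 203*(-5) = -1015)
l(510, -65) + D = -1/27*510 - 1015 = -170/9 - 1015 = -9305/9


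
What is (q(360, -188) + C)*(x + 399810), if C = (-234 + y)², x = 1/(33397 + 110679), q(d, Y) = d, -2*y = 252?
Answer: 1871522300476890/36019 ≈ 5.1959e+10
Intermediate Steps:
y = -126 (y = -½*252 = -126)
x = 1/144076 ≈ 6.9408e-6
C = 129600 (C = (-234 - 126)² = (-360)² = 129600)
(q(360, -188) + C)*(x + 399810) = (360 + 129600)*(1/144076 + 399810) = 129960*(57603025561/144076) = 1871522300476890/36019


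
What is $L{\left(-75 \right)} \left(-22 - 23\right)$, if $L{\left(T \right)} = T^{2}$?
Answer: $-253125$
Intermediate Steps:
$L{\left(-75 \right)} \left(-22 - 23\right) = \left(-75\right)^{2} \left(-22 - 23\right) = 5625 \left(-22 - 23\right) = 5625 \left(-45\right) = -253125$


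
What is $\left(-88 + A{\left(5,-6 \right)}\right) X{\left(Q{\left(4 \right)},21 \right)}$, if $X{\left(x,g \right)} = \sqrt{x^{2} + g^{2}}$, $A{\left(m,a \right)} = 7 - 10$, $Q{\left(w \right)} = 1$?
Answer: $- 91 \sqrt{442} \approx -1913.2$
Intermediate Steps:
$A{\left(m,a \right)} = -3$
$X{\left(x,g \right)} = \sqrt{g^{2} + x^{2}}$
$\left(-88 + A{\left(5,-6 \right)}\right) X{\left(Q{\left(4 \right)},21 \right)} = \left(-88 - 3\right) \sqrt{21^{2} + 1^{2}} = - 91 \sqrt{441 + 1} = - 91 \sqrt{442}$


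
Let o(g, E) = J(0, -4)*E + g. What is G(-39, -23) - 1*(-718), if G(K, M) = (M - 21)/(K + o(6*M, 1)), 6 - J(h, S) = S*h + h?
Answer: 122822/171 ≈ 718.26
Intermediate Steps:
J(h, S) = 6 - h - S*h (J(h, S) = 6 - (S*h + h) = 6 - (h + S*h) = 6 + (-h - S*h) = 6 - h - S*h)
o(g, E) = g + 6*E (o(g, E) = (6 - 1*0 - 1*(-4)*0)*E + g = (6 + 0 + 0)*E + g = 6*E + g = g + 6*E)
G(K, M) = (-21 + M)/(6 + K + 6*M) (G(K, M) = (M - 21)/(K + (6*M + 6*1)) = (-21 + M)/(K + (6*M + 6)) = (-21 + M)/(K + (6 + 6*M)) = (-21 + M)/(6 + K + 6*M))
G(-39, -23) - 1*(-718) = (-21 - 23)/(6 - 39 + 6*(-23)) - 1*(-718) = -44/(6 - 39 - 138) + 718 = -44/(-171) + 718 = -1/171*(-44) + 718 = 44/171 + 718 = 122822/171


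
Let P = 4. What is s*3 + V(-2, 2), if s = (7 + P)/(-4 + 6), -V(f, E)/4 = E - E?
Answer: 33/2 ≈ 16.500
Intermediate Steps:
V(f, E) = 0 (V(f, E) = -4*(E - E) = -4*0 = 0)
s = 11/2 (s = (7 + 4)/(-4 + 6) = 11/2 ≈ 5.5000)
s*3 + V(-2, 2) = (11/2)*3 + 0 = 33/2 + 0 = 33/2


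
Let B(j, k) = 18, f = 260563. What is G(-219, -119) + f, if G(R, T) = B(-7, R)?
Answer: 260581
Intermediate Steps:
G(R, T) = 18
G(-219, -119) + f = 18 + 260563 = 260581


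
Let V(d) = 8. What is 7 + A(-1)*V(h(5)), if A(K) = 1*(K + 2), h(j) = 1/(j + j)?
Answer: 15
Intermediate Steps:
h(j) = 1/(2*j)
A(K) = 2 + K (A(K) = 1*(2 + K) = 2 + K)
7 + A(-1)*V(h(5)) = 7 + (2 - 1)*8 = 7 + 1*8 = 7 + 8 = 15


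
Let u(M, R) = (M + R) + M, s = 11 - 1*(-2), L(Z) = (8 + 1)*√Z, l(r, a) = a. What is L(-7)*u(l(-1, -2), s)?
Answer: 81*I*√7 ≈ 214.31*I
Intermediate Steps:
L(Z) = 9*√Z
s = 13 (s = 11 + 2 = 13)
u(M, R) = R + 2*M
L(-7)*u(l(-1, -2), s) = (9*√(-7))*(13 + 2*(-2)) = (9*(I*√7))*(13 - 4) = (9*I*√7)*9 = 81*I*√7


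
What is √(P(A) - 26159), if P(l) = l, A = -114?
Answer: I*√26273 ≈ 162.09*I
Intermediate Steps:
√(P(A) - 26159) = √(-114 - 26159) = √(-26273) = I*√26273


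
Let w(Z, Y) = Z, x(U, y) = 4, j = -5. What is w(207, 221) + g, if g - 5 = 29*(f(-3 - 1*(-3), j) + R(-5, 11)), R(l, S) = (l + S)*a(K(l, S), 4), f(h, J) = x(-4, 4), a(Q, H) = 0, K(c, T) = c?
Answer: 328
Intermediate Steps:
f(h, J) = 4
R(l, S) = 0 (R(l, S) = (l + S)*0 = (S + l)*0 = 0)
g = 121 (g = 5 + 29*(4 + 0) = 5 + 29*4 = 5 + 116 = 121)
w(207, 221) + g = 207 + 121 = 328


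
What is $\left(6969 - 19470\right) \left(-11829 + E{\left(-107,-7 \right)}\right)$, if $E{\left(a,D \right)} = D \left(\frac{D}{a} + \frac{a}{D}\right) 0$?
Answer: $147874329$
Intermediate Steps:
$E{\left(a,D \right)} = 0$
$\left(6969 - 19470\right) \left(-11829 + E{\left(-107,-7 \right)}\right) = \left(6969 - 19470\right) \left(-11829 + 0\right) = \left(6969 - 19470\right) \left(-11829\right) = \left(-12501\right) \left(-11829\right) = 147874329$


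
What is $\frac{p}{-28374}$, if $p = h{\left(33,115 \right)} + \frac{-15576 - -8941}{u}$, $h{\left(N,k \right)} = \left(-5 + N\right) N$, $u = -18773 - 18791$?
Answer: $- \frac{34715771}{1065840936} \approx -0.032571$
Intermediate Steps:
$u = -37564$
$h{\left(N,k \right)} = N \left(-5 + N\right)$
$p = \frac{34715771}{37564}$ ($p = 33 \left(-5 + 33\right) + \frac{-15576 - -8941}{-37564} = 33 \cdot 28 + \left(-15576 + 8941\right) \left(- \frac{1}{37564}\right) = 924 - - \frac{6635}{37564} = 924 + \frac{6635}{37564} = \frac{34715771}{37564} \approx 924.18$)
$\frac{p}{-28374} = \frac{34715771}{37564 \left(-28374\right)} = \frac{34715771}{37564} \left(- \frac{1}{28374}\right) = - \frac{34715771}{1065840936}$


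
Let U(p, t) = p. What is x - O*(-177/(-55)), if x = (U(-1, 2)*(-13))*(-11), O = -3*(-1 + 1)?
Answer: -143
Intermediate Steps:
O = 0 (O = -3*0 = 0)
x = -143 (x = -1*(-13)*(-11) = 13*(-11) = -143)
x - O*(-177/(-55)) = -143 - 0*(-177/(-55)) = -143 - 0*(-177*(-1/55)) = -143 - 0*177/55 = -143 - 1*0 = -143 + 0 = -143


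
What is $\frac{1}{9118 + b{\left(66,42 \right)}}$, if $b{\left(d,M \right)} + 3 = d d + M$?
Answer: $\frac{1}{13513} \approx 7.4003 \cdot 10^{-5}$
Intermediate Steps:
$b{\left(d,M \right)} = -3 + M + d^{2}$ ($b{\left(d,M \right)} = -3 + \left(d d + M\right) = -3 + \left(d^{2} + M\right) = -3 + \left(M + d^{2}\right) = -3 + M + d^{2}$)
$\frac{1}{9118 + b{\left(66,42 \right)}} = \frac{1}{9118 + \left(-3 + 42 + 66^{2}\right)} = \frac{1}{9118 + \left(-3 + 42 + 4356\right)} = \frac{1}{9118 + 4395} = \frac{1}{13513}$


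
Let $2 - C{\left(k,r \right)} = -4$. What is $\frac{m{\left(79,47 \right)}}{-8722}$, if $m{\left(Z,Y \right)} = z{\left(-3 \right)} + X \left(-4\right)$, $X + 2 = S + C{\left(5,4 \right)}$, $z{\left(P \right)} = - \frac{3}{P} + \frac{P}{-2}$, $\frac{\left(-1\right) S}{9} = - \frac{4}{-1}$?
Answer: $- \frac{261}{17444} \approx -0.014962$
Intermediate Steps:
$C{\left(k,r \right)} = 6$ ($C{\left(k,r \right)} = 2 - -4 = 2 + 4 = 6$)
$S = -36$ ($S = - 9 \left(- \frac{4}{-1}\right) = - 9 \left(\left(-4\right) \left(-1\right)\right) = \left(-9\right) 4 = -36$)
$z{\left(P \right)} = - \frac{3}{P} - \frac{P}{2}$ ($z{\left(P \right)} = - \frac{3}{P} + P \left(- \frac{1}{2}\right) = - \frac{3}{P} - \frac{P}{2}$)
$X = -32$ ($X = -2 + \left(-36 + 6\right) = -2 - 30 = -32$)
$m{\left(Z,Y \right)} = \frac{261}{2}$ ($m{\left(Z,Y \right)} = \left(- \frac{3}{-3} - - \frac{3}{2}\right) - -128 = \left(\left(-3\right) \left(- \frac{1}{3}\right) + \frac{3}{2}\right) + 128 = \left(1 + \frac{3}{2}\right) + 128 = \frac{5}{2} + 128 = \frac{261}{2}$)
$\frac{m{\left(79,47 \right)}}{-8722} = \frac{261}{2 \left(-8722\right)} = \frac{261}{2} \left(- \frac{1}{8722}\right) = - \frac{261}{17444}$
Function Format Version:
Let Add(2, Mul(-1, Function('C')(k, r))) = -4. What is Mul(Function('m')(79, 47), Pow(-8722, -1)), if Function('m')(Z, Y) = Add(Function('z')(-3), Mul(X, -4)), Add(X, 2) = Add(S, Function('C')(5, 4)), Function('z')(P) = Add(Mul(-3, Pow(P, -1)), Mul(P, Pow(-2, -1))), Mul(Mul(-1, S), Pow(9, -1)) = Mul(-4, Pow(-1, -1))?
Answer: Rational(-261, 17444) ≈ -0.014962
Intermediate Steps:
Function('C')(k, r) = 6 (Function('C')(k, r) = Add(2, Mul(-1, -4)) = Add(2, 4) = 6)
S = -36 (S = Mul(-9, Mul(-4, Pow(-1, -1))) = Mul(-9, Mul(-4, -1)) = Mul(-9, 4) = -36)
Function('z')(P) = Add(Mul(-3, Pow(P, -1)), Mul(Rational(-1, 2), P)) (Function('z')(P) = Add(Mul(-3, Pow(P, -1)), Mul(P, Rational(-1, 2))) = Add(Mul(-3, Pow(P, -1)), Mul(Rational(-1, 2), P)))
X = -32 (X = Add(-2, Add(-36, 6)) = Add(-2, -30) = -32)
Function('m')(Z, Y) = Rational(261, 2) (Function('m')(Z, Y) = Add(Add(Mul(-3, Pow(-3, -1)), Mul(Rational(-1, 2), -3)), Mul(-32, -4)) = Add(Add(Mul(-3, Rational(-1, 3)), Rational(3, 2)), 128) = Add(Add(1, Rational(3, 2)), 128) = Add(Rational(5, 2), 128) = Rational(261, 2))
Mul(Function('m')(79, 47), Pow(-8722, -1)) = Mul(Rational(261, 2), Pow(-8722, -1)) = Mul(Rational(261, 2), Rational(-1, 8722)) = Rational(-261, 17444)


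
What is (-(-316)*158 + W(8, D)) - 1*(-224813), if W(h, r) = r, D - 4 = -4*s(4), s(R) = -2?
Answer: 274753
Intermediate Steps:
D = 12 (D = 4 - 4*(-2) = 4 + 8 = 12)
(-(-316)*158 + W(8, D)) - 1*(-224813) = (-(-316)*158 + 12) - 1*(-224813) = (-316*(-158) + 12) + 224813 = (49928 + 12) + 224813 = 49940 + 224813 = 274753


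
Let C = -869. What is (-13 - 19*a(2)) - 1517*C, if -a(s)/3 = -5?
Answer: 1317975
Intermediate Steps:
a(s) = 15 (a(s) = -3*(-5) = 15)
(-13 - 19*a(2)) - 1517*C = (-13 - 19*15) - 1517*(-869) = (-13 - 285) + 1318273 = -298 + 1318273 = 1317975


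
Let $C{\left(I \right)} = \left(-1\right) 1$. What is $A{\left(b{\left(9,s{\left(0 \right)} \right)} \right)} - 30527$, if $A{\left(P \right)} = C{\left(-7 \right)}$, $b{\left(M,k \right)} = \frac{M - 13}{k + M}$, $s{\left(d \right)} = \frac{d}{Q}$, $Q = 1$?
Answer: $-30528$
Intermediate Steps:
$s{\left(d \right)} = d$ ($s{\left(d \right)} = \frac{d}{1} = d 1 = d$)
$b{\left(M,k \right)} = \frac{-13 + M}{M + k}$
$C{\left(I \right)} = -1$
$A{\left(P \right)} = -1$
$A{\left(b{\left(9,s{\left(0 \right)} \right)} \right)} - 30527 = -1 - 30527 = -30528$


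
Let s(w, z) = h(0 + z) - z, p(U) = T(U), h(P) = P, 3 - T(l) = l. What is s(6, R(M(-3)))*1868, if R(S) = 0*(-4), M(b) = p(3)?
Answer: 0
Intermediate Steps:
T(l) = 3 - l
p(U) = 3 - U
M(b) = 0 (M(b) = 3 - 1*3 = 3 - 3 = 0)
R(S) = 0
s(w, z) = 0 (s(w, z) = (0 + z) - z = z - z = 0)
s(6, R(M(-3)))*1868 = 0*1868 = 0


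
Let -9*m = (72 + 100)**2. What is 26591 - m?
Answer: 268903/9 ≈ 29878.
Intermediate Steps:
m = -29584/9 (m = -(72 + 100)**2/9 = -1/9*172**2 = -1/9*29584 = -29584/9 ≈ -3287.1)
26591 - m = 26591 - 1*(-29584/9) = 26591 + 29584/9 = 268903/9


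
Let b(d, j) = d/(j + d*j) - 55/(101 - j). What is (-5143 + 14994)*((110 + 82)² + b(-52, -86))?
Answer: 796375339931/2193 ≈ 3.6314e+8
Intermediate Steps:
b(d, j) = -55/(101 - j) + d/(j + d*j)
(-5143 + 14994)*((110 + 82)² + b(-52, -86)) = (-5143 + 14994)*((110 + 82)² + (-101*(-52) + 55*(-86) + 56*(-52)*(-86))/((-86)*(-101 - 86 - 101*(-52) - 52*(-86)))) = 9851*(192² - (5252 - 4730 + 250432)/(86*(-101 - 86 + 5252 + 4472))) = 9851*(36864 - 1/86*250954/9537) = 9851*(36864 - 1/86*1/9537*250954) = 9851*(36864 - 671/2193) = 9851*(80842081/2193) = 796375339931/2193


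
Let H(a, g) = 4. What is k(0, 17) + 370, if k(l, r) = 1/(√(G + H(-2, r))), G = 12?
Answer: 1481/4 ≈ 370.25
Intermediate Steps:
k(l, r) = ¼ (k(l, r) = 1/(√(12 + 4)) = 1/(√16) = 1/4 = ¼)
k(0, 17) + 370 = ¼ + 370 = 1481/4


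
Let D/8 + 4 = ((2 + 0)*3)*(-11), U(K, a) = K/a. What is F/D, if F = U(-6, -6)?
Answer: -1/560 ≈ -0.0017857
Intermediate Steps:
D = -560 (D = -32 + 8*(((2 + 0)*3)*(-11)) = -32 + 8*((2*3)*(-11)) = -32 + 8*(6*(-11)) = -32 + 8*(-66) = -32 - 528 = -560)
F = 1 (F = -6/(-6) = -6*(-⅙) = 1)
F/D = 1/(-560) = -1/560*1 = -1/560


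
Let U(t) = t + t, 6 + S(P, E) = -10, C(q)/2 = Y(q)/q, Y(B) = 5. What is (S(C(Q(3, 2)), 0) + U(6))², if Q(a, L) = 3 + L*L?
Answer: 16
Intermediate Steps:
Q(a, L) = 3 + L²
C(q) = 10/q (C(q) = 2*(5/q) = 10/q)
S(P, E) = -16 (S(P, E) = -6 - 10 = -16)
U(t) = 2*t
(S(C(Q(3, 2)), 0) + U(6))² = (-16 + 2*6)² = (-16 + 12)² = (-4)² = 16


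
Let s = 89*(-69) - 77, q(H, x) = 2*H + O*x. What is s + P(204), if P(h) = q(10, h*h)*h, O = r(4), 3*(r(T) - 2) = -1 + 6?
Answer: 31126630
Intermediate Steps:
r(T) = 11/3 (r(T) = 2 + (-1 + 6)/3 = 2 + (1/3)*5 = 2 + 5/3 = 11/3)
O = 11/3 ≈ 3.6667
q(H, x) = 2*H + 11*x/3
P(h) = h*(20 + 11*h**2/3) (P(h) = (2*10 + 11*(h*h)/3)*h = (20 + 11*h**2/3)*h = h*(20 + 11*h**2/3))
s = -6218 (s = -6141 - 77 = -6218)
s + P(204) = -6218 + (1/3)*204*(60 + 11*204**2) = -6218 + (1/3)*204*(60 + 11*41616) = -6218 + (1/3)*204*(60 + 457776) = -6218 + (1/3)*204*457836 = -6218 + 31132848 = 31126630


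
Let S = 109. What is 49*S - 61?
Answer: 5280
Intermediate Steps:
49*S - 61 = 49*109 - 61 = 5341 - 61 = 5280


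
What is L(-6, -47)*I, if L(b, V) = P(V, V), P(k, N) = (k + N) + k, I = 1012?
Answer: -142692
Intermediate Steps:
P(k, N) = N + 2*k (P(k, N) = (N + k) + k = N + 2*k)
L(b, V) = 3*V (L(b, V) = V + 2*V = 3*V)
L(-6, -47)*I = (3*(-47))*1012 = -141*1012 = -142692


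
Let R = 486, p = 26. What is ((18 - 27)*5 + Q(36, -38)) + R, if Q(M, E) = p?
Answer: 467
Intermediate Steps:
Q(M, E) = 26
((18 - 27)*5 + Q(36, -38)) + R = ((18 - 27)*5 + 26) + 486 = (-9*5 + 26) + 486 = (-45 + 26) + 486 = -19 + 486 = 467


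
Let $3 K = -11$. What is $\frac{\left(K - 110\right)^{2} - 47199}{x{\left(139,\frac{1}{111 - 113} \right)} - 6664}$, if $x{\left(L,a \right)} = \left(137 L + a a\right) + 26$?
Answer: $- \frac{1234040}{446589} \approx -2.7633$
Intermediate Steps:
$K = - \frac{11}{3}$ ($K = \frac{1}{3} \left(-11\right) = - \frac{11}{3} \approx -3.6667$)
$x{\left(L,a \right)} = 26 + a^{2} + 137 L$ ($x{\left(L,a \right)} = \left(137 L + a^{2}\right) + 26 = \left(a^{2} + 137 L\right) + 26 = 26 + a^{2} + 137 L$)
$\frac{\left(K - 110\right)^{2} - 47199}{x{\left(139,\frac{1}{111 - 113} \right)} - 6664} = \frac{\left(- \frac{11}{3} - 110\right)^{2} - 47199}{\left(26 + \left(\frac{1}{111 - 113}\right)^{2} + 137 \cdot 139\right) - 6664} = \frac{\left(- \frac{341}{3}\right)^{2} - 47199}{\left(26 + \left(\frac{1}{-2}\right)^{2} + 19043\right) - 6664} = \frac{\frac{116281}{9} - 47199}{\left(26 + \left(- \frac{1}{2}\right)^{2} + 19043\right) - 6664} = - \frac{308510}{9 \left(\left(26 + \frac{1}{4} + 19043\right) - 6664\right)} = - \frac{308510}{9 \left(\frac{76277}{4} - 6664\right)} = - \frac{308510}{9 \cdot \frac{49621}{4}} = \left(- \frac{308510}{9}\right) \frac{4}{49621} = - \frac{1234040}{446589}$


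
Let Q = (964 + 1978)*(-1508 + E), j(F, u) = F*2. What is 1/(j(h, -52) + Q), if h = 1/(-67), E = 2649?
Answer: 67/224907072 ≈ 2.9790e-7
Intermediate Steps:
h = -1/67 ≈ -0.014925
j(F, u) = 2*F
Q = 3356822 (Q = (964 + 1978)*(-1508 + 2649) = 2942*1141 = 3356822)
1/(j(h, -52) + Q) = 1/(2*(-1/67) + 3356822) = 1/(-2/67 + 3356822) = 1/(224907072/67) = 67/224907072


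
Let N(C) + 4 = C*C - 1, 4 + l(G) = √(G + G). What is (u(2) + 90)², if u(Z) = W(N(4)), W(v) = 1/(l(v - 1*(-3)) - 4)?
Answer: 2611463/324 - 808*√7/81 ≈ 8033.7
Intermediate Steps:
l(G) = -4 + √2*√G (l(G) = -4 + √(G + G) = -4 + √(2*G) = -4 + √2*√G)
N(C) = -5 + C² (N(C) = -4 + (C*C - 1) = -4 + (C² - 1) = -4 + (-1 + C²) = -5 + C²)
W(v) = 1/(-8 + √2*√(3 + v)) (W(v) = 1/((-4 + √2*√(v - 1*(-3))) - 4) = 1/((-4 + √2*√(v + 3)) - 4) = 1/((-4 + √2*√(3 + v)) - 4) = 1/(-8 + √2*√(3 + v)))
u(Z) = 1/(-8 + 2*√7) (u(Z) = 1/(-8 + √2*√(3 + (-5 + 4²))) = 1/(-8 + √2*√(3 + (-5 + 16))) = 1/(-8 + √2*√(3 + 11)) = 1/(-8 + √2*√14) = 1/(-8 + 2*√7))
(u(2) + 90)² = ((-2/9 - √7/18) + 90)² = (808/9 - √7/18)²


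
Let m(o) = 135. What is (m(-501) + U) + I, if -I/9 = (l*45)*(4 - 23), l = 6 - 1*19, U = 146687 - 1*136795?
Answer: -90008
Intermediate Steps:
U = 9892 (U = 146687 - 136795 = 9892)
l = -13 (l = 6 - 19 = -13)
I = -100035 (I = -9*(-13*45)*(4 - 23) = -(-5265)*(-19) = -9*11115 = -100035)
(m(-501) + U) + I = (135 + 9892) - 100035 = 10027 - 100035 = -90008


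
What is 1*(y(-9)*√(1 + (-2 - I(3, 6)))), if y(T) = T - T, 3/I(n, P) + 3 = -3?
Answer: 0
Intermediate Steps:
I(n, P) = -½ (I(n, P) = 3/(-3 - 3) = 3/(-6) = 3*(-⅙) = -½)
y(T) = 0
1*(y(-9)*√(1 + (-2 - I(3, 6)))) = 1*(0*√(1 + (-2 - 1*(-½)))) = 1*(0*√(1 + (-2 + ½))) = 1*(0*√(1 - 3/2)) = 1*(0*√(-½)) = 1*(0*(I*√2/2)) = 1*0 = 0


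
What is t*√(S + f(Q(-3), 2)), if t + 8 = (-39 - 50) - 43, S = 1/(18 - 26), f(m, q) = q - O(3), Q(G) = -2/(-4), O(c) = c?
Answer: -105*I*√2 ≈ -148.49*I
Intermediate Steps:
Q(G) = ½ (Q(G) = -2*(-¼) = ½)
f(m, q) = -3 + q (f(m, q) = q - 1*3 = q - 3 = -3 + q)
S = -⅛ (S = 1/(-8) = -⅛ ≈ -0.12500)
t = -140 (t = -8 + ((-39 - 50) - 43) = -8 + (-89 - 43) = -8 - 132 = -140)
t*√(S + f(Q(-3), 2)) = -140*√(-⅛ + (-3 + 2)) = -140*√(-⅛ - 1) = -105*I*√2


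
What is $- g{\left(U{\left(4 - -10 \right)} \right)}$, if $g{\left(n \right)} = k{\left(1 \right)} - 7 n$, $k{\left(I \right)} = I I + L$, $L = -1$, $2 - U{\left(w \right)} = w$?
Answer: $-84$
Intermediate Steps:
$U{\left(w \right)} = 2 - w$
$k{\left(I \right)} = -1 + I^{2}$ ($k{\left(I \right)} = I I - 1 = I^{2} - 1 = -1 + I^{2}$)
$g{\left(n \right)} = - 7 n$ ($g{\left(n \right)} = \left(-1 + 1^{2}\right) - 7 n = \left(-1 + 1\right) - 7 n = 0 - 7 n = - 7 n$)
$- g{\left(U{\left(4 - -10 \right)} \right)} = - \left(-7\right) \left(2 - \left(4 - -10\right)\right) = - \left(-7\right) \left(2 - \left(4 + 10\right)\right) = - \left(-7\right) \left(2 - 14\right) = - \left(-7\right) \left(-12\right) = \left(-1\right) 84 = -84$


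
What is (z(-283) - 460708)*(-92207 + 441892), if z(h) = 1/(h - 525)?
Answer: -130170963349525/808 ≈ -1.6110e+11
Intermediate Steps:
z(h) = 1/(-525 + h)
(z(-283) - 460708)*(-92207 + 441892) = (1/(-525 - 283) - 460708)*(-92207 + 441892) = (1/(-808) - 460708)*349685 = (-1/808 - 460708)*349685 = -372252065/808*349685 = -130170963349525/808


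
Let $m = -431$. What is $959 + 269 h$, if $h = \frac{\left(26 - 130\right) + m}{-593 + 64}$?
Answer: $\frac{651226}{529} \approx 1231.1$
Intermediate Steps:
$h = \frac{535}{529}$ ($h = \frac{\left(26 - 130\right) - 431}{-593 + 64} = \frac{-104 - 431}{-529} = \left(-535\right) \left(- \frac{1}{529}\right) = \frac{535}{529} \approx 1.0113$)
$959 + 269 h = 959 + 269 \cdot \frac{535}{529} = 959 + \frac{143915}{529} = \frac{651226}{529}$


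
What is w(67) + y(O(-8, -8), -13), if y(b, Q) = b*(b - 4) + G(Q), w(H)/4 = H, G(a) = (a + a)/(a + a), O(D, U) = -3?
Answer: 290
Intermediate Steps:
G(a) = 1 (G(a) = (2*a)/((2*a)) = (2*a)*(1/(2*a)) = 1)
w(H) = 4*H
y(b, Q) = 1 + b*(-4 + b) (y(b, Q) = b*(b - 4) + 1 = b*(-4 + b) + 1 = 1 + b*(-4 + b))
w(67) + y(O(-8, -8), -13) = 4*67 + (1 + (-3)² - 4*(-3)) = 268 + (1 + 9 + 12) = 268 + 22 = 290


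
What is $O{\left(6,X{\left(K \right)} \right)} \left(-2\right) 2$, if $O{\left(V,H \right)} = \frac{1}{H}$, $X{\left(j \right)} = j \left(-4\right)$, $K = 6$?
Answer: $\frac{1}{6} \approx 0.16667$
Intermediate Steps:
$X{\left(j \right)} = - 4 j$
$O{\left(6,X{\left(K \right)} \right)} \left(-2\right) 2 = \frac{1}{\left(-4\right) 6} \left(-2\right) 2 = \frac{1}{-24} \left(-2\right) 2 = \left(- \frac{1}{24}\right) \left(-2\right) 2 = \frac{1}{12} \cdot 2 = \frac{1}{6}$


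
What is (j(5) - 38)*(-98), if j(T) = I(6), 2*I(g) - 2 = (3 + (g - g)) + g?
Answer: 3185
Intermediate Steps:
I(g) = 5/2 + g/2 (I(g) = 1 + ((3 + (g - g)) + g)/2 = 1 + ((3 + 0) + g)/2 = 1 + (3 + g)/2 = 1 + (3/2 + g/2) = 5/2 + g/2)
j(T) = 11/2 (j(T) = 5/2 + (½)*6 = 5/2 + 3 = 11/2)
(j(5) - 38)*(-98) = (11/2 - 38)*(-98) = -65/2*(-98) = 3185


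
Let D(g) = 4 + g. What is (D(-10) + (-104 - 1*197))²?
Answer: 94249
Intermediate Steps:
(D(-10) + (-104 - 1*197))² = ((4 - 10) + (-104 - 1*197))² = (-6 + (-104 - 197))² = (-6 - 301)² = (-307)² = 94249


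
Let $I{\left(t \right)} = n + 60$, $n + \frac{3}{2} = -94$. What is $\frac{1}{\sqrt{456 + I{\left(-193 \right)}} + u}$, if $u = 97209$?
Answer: $\frac{194418}{18899178521} - \frac{29 \sqrt{2}}{18899178521} \approx 1.0285 \cdot 10^{-5}$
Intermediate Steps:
$n = - \frac{191}{2}$ ($n = - \frac{3}{2} - 94 = - \frac{191}{2} \approx -95.5$)
$I{\left(t \right)} = - \frac{71}{2}$ ($I{\left(t \right)} = - \frac{191}{2} + 60 = - \frac{71}{2}$)
$\frac{1}{\sqrt{456 + I{\left(-193 \right)}} + u} = \frac{1}{\sqrt{456 - \frac{71}{2}} + 97209} = \frac{1}{\sqrt{\frac{841}{2}} + 97209} = \frac{1}{\frac{29 \sqrt{2}}{2} + 97209} = \frac{1}{97209 + \frac{29 \sqrt{2}}{2}}$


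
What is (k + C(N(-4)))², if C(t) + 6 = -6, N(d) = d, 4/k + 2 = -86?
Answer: 70225/484 ≈ 145.09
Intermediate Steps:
k = -1/22 (k = 4/(-2 - 86) = 4/(-88) = 4*(-1/88) = -1/22 ≈ -0.045455)
C(t) = -12 (C(t) = -6 - 6 = -12)
(k + C(N(-4)))² = (-1/22 - 12)² = (-265/22)² = 70225/484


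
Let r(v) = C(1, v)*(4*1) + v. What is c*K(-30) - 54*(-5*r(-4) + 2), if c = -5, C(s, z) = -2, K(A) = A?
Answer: -3198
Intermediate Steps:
r(v) = -8 + v
c*K(-30) - 54*(-5*r(-4) + 2) = -5*(-30) - 54*(-5*(-8 - 4) + 2) = 150 - 54*(-5*(-12) + 2) = 150 - 54*(60 + 2) = 150 - 54*62 = 150 - 1*3348 = 150 - 3348 = -3198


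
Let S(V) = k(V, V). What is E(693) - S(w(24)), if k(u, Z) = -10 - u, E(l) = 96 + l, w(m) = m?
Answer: 823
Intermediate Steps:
S(V) = -10 - V
E(693) - S(w(24)) = (96 + 693) - (-10 - 1*24) = 789 - (-10 - 24) = 789 - 1*(-34) = 789 + 34 = 823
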